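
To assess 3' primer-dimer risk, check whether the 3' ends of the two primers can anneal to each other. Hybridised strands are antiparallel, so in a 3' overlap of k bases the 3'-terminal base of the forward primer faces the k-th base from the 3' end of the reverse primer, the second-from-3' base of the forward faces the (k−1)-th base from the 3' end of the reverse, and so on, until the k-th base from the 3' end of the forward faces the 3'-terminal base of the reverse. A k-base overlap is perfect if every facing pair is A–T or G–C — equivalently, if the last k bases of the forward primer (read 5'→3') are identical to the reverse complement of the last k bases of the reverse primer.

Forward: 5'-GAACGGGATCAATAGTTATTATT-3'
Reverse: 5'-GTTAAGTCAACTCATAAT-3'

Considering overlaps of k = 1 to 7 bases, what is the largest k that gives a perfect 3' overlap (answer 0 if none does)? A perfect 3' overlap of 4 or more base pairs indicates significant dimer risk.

Longest perfect overlap: 3 complementary base pairs; below the dimer-risk threshold (threshold 4).

Last 7 bases (5'→3') — forward …TATTATT, reverse …TCATAAT.
Reverse complement of the reverse primer's last 7 bases: ATTATGA; its first k bases are the reverse complement of the reverse primer's last k bases, so a perfect k-base overlap needs the forward primer's last k bases to equal them.
Comparing (forward last k vs required): k=1: T vs A ✗; k=2: TT vs AT ✗; k=3: ATT vs ATT ✓; k=4: TATT vs ATTA ✗; k=5: TTATT vs ATTAT ✗; k=6: ATTATT vs ATTATG ✗; k=7: TATTATT vs ATTATGA ✗.
Only k = 3 is perfect, so the longest perfect 3' overlap is 3.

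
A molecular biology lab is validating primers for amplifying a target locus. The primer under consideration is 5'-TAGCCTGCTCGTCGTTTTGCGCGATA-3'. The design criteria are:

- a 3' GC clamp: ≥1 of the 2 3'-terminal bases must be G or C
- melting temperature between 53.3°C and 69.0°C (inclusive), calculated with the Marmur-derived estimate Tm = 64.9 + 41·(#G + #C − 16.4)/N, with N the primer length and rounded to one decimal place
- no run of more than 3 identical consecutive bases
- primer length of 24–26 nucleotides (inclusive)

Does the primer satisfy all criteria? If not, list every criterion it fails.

Fails: GC clamp, homopolymer run.

Base counts: A=3, T=9, G=7, C=7 (length 26).
GC clamp: 3' end TA has 0 G/C, need ≥1 ✗
Tm: Tm = 64.9 + 41·(14 − 16.4)/26 = 61.1°C ✓
homopolymer run: longest run = 4, exceeds 3 ✗
length: length 26 ✓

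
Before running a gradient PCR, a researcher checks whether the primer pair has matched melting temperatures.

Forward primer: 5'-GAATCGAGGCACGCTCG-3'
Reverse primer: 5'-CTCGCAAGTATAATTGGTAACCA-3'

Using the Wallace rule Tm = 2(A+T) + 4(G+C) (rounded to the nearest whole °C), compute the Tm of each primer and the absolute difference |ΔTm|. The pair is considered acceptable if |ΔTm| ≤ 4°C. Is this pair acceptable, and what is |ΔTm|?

Forward: A=4 T=2 G=6 C=5 → Tm = 2·6 + 4·11 = 56°C.
Reverse: A=8 T=6 G=4 C=5 → Tm = 2·14 + 4·9 = 64°C.
|ΔTm| = |56 − 64| = 8°C, > 4°C.

|ΔTm| = 8°C; the pair is not acceptable.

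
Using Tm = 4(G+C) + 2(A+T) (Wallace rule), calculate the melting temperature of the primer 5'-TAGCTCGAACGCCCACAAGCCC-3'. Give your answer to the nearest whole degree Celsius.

Base counts: A=6, T=2, G=4, C=10 (length 22).
Tm = 2·(6+2) + 4·(4+10) = 2·8 + 4·14 = 16 + 56 = 72°C.

72°C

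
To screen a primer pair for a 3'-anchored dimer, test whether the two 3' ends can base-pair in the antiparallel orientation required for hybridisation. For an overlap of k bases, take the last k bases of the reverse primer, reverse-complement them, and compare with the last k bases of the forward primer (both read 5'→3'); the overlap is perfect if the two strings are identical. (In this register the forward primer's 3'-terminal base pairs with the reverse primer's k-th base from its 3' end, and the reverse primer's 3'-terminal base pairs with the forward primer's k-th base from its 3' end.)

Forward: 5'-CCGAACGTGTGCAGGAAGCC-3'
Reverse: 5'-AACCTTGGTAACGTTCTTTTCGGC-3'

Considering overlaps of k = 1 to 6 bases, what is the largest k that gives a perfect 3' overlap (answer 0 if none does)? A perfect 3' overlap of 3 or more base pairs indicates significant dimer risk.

Last 6 bases (5'→3') — forward …GAAGCC, reverse …TTCGGC.
Reverse complement of the reverse primer's last 6 bases: GCCGAA; its first k bases are the reverse complement of the reverse primer's last k bases, so a perfect k-base overlap needs the forward primer's last k bases to equal them.
Comparing (forward last k vs required): k=1: C vs G ✗; k=2: CC vs GC ✗; k=3: GCC vs GCC ✓; k=4: AGCC vs GCCG ✗; k=5: AAGCC vs GCCGA ✗; k=6: GAAGCC vs GCCGAA ✗.
Only k = 3 is perfect, so the longest perfect 3' overlap is 3.

Longest perfect overlap: 3 complementary base pairs; significant dimer risk (threshold 3).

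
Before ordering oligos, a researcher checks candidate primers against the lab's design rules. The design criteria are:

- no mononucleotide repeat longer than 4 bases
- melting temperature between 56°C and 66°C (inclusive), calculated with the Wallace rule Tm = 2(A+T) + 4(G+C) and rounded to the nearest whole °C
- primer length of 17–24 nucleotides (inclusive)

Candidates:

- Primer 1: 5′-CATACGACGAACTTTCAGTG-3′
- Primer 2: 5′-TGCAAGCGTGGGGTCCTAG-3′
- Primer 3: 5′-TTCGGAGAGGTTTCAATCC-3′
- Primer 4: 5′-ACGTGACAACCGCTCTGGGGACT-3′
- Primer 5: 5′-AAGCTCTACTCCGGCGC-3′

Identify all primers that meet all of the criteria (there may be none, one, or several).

Primer 1 (20 nt, A=6 T=5 G=4 C=5): longest run = 3 ✓; Tm = 2·11 + 4·9 = 58°C ✓; length 20 ✓ — passes.
Primer 2 (19 nt, A=3 T=4 G=8 C=4): longest run = 4 ✓; Tm = 2·7 + 4·12 = 62°C ✓; length 19 ✓ — passes.
Primer 3 (19 nt, A=4 T=6 G=5 C=4): longest run = 3 ✓; Tm = 2·10 + 4·9 = 56°C ✓; length 19 ✓ — passes.
Primer 4 (23 nt, A=5 T=4 G=7 C=7): longest run = 4 ✓; Tm = 2·9 + 4·14 = 74°C, outside 56–66°C ✗; length 23 ✓ — fails.
Primer 5 (17 nt, A=3 T=3 G=4 C=7): longest run = 2 ✓; Tm = 2·6 + 4·11 = 56°C ✓; length 17 ✓ — passes.

Primer 1, Primer 2, Primer 3 and Primer 5.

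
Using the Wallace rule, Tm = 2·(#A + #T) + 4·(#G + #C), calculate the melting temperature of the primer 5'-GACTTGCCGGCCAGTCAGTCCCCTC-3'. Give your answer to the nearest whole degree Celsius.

84°C

Base counts: A=3, T=5, G=6, C=11 (length 25).
Tm = 2·(3+5) + 4·(6+11) = 2·8 + 4·17 = 16 + 68 = 84°C.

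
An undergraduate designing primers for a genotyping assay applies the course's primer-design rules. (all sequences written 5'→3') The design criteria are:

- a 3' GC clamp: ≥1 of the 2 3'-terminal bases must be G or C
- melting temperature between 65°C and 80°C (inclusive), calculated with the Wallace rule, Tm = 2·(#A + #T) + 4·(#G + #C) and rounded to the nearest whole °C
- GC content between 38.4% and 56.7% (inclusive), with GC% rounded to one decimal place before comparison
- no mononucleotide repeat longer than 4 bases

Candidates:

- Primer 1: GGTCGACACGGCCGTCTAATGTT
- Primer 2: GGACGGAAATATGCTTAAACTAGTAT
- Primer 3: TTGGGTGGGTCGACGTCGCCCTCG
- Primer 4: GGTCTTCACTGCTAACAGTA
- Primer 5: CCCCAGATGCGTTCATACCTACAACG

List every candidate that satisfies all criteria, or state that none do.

Primer 5 only.

Primer 1 (23 nt, A=4 T=6 G=7 C=6): 3' end TT has 0 G/C, need ≥1 ✗; Tm = 2·10 + 4·13 = 72°C ✓; GC 13/23 = 56.5% ✓; longest run = 2 ✓ — fails.
Primer 2 (26 nt, A=10 T=7 G=6 C=3): 3' end AT has 0 G/C, need ≥1 ✗; Tm = 2·17 + 4·9 = 70°C ✓; GC 9/26 = 34.6%, outside 38.4–56.7% ✗; longest run = 3 ✓ — fails.
Primer 3 (24 nt, A=1 T=6 G=10 C=7): 3' end CG has 2 G/C ✓; Tm = 2·7 + 4·17 = 82°C, outside 65–80°C ✗; GC 17/24 = 70.8%, outside 38.4–56.7% ✗; longest run = 3 ✓ — fails.
Primer 4 (20 nt, A=5 T=6 G=4 C=5): 3' end TA has 0 G/C, need ≥1 ✗; Tm = 2·11 + 4·9 = 58°C, outside 65–80°C ✗; GC 9/20 = 45.0% ✓; longest run = 2 ✓ — fails.
Primer 5 (26 nt, A=7 T=5 G=4 C=10): 3' end CG has 2 G/C ✓; Tm = 2·12 + 4·14 = 80°C ✓; GC 14/26 = 53.8% ✓; longest run = 4 ✓ — passes.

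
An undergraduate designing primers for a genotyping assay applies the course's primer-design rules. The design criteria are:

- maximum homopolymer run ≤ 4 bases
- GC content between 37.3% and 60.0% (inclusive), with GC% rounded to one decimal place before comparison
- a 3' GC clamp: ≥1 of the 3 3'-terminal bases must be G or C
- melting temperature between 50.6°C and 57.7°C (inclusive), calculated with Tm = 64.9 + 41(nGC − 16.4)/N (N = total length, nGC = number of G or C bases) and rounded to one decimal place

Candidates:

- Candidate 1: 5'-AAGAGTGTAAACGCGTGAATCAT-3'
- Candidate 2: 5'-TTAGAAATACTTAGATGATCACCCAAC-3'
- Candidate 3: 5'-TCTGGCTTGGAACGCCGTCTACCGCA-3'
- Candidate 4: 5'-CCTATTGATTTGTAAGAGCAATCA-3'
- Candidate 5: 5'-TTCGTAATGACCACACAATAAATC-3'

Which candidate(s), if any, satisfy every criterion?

Candidate 1 (23 nt, A=9 T=5 G=6 C=3): longest run = 3 ✓; GC 9/23 = 39.1% ✓; 3' end CAT has 1 G/C ✓; Tm = 64.9 + 41·(9 − 16.4)/23 = 51.7°C ✓ — passes.
Candidate 2 (27 nt, A=11 T=7 G=3 C=6): longest run = 3 ✓; GC 9/27 = 33.3%, outside 37.3–60.0% ✗; 3' end AAC has 1 G/C ✓; Tm = 64.9 + 41·(9 − 16.4)/27 = 53.7°C ✓ — fails.
Candidate 3 (26 nt, A=4 T=6 G=7 C=9): longest run = 2 ✓; GC 16/26 = 61.5%, outside 37.3–60.0% ✗; 3' end GCA has 2 G/C ✓; Tm = 64.9 + 41·(16 − 16.4)/26 = 64.3°C, outside 50.6–57.7°C ✗ — fails.
Candidate 4 (24 nt, A=8 T=8 G=4 C=4): longest run = 3 ✓; GC 8/24 = 33.3%, outside 37.3–60.0% ✗; 3' end TCA has 1 G/C ✓; Tm = 64.9 + 41·(8 − 16.4)/24 = 50.6°C ✓ — fails.
Candidate 5 (24 nt, A=10 T=6 G=2 C=6): longest run = 3 ✓; GC 8/24 = 33.3%, outside 37.3–60.0% ✗; 3' end ATC has 1 G/C ✓; Tm = 64.9 + 41·(8 − 16.4)/24 = 50.6°C ✓ — fails.

Candidate 1 only.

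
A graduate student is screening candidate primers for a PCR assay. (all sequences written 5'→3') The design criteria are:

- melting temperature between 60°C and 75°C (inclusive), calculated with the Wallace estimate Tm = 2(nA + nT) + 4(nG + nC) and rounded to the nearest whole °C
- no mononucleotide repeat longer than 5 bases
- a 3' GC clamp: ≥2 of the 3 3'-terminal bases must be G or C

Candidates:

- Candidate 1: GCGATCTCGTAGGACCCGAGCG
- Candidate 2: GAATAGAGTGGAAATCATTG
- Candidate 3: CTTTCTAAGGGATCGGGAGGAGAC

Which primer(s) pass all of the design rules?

Candidate 1 (22 nt, A=4 T=3 G=8 C=7): Tm = 2·7 + 4·15 = 74°C ✓; longest run = 3 ✓; 3' end GCG has 3 G/C ✓ — passes.
Candidate 2 (20 nt, A=8 T=5 G=6 C=1): Tm = 2·13 + 4·7 = 54°C, outside 60–75°C ✗; longest run = 3 ✓; 3' end TTG has 1 G/C, need ≥2 ✗ — fails.
Candidate 3 (24 nt, A=6 T=5 G=9 C=4): Tm = 2·11 + 4·13 = 74°C ✓; longest run = 3 ✓; 3' end GAC has 2 G/C ✓ — passes.

Candidate 1 and Candidate 3.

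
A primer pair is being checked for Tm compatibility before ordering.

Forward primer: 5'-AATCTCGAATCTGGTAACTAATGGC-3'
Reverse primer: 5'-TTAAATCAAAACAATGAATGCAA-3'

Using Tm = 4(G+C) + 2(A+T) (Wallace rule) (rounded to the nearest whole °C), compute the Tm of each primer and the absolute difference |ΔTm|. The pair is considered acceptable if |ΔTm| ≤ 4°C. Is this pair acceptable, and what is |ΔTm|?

|ΔTm| = 14°C; the pair is not acceptable.

Forward: A=8 T=7 G=5 C=5 → Tm = 2·15 + 4·10 = 70°C.
Reverse: A=13 T=5 G=2 C=3 → Tm = 2·18 + 4·5 = 56°C.
|ΔTm| = |70 − 56| = 14°C, > 4°C.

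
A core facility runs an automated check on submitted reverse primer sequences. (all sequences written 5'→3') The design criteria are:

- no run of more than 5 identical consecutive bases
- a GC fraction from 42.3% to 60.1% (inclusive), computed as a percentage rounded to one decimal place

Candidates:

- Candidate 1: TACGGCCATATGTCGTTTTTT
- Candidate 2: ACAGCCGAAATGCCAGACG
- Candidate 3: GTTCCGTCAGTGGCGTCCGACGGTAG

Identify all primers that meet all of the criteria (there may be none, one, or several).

Candidate 1 (21 nt, A=3 T=10 G=4 C=4): longest run = 6, exceeds 5 ✗; GC 8/21 = 38.1%, outside 42.3–60.1% ✗ — fails.
Candidate 2 (19 nt, A=7 T=1 G=5 C=6): longest run = 3 ✓; GC 11/19 = 57.9% ✓ — passes.
Candidate 3 (26 nt, A=3 T=6 G=10 C=7): longest run = 2 ✓; GC 17/26 = 65.4%, outside 42.3–60.1% ✗ — fails.

Candidate 2 only.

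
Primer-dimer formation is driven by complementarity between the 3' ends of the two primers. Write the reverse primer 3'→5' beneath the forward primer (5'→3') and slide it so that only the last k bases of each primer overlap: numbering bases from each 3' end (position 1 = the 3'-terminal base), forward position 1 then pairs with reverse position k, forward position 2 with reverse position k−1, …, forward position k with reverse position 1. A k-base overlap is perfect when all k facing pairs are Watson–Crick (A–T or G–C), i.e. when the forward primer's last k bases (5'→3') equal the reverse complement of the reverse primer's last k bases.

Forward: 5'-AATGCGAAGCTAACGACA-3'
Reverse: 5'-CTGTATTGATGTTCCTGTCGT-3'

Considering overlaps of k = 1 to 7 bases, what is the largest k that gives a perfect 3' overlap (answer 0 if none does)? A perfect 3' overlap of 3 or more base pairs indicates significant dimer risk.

Longest perfect overlap: 6 complementary base pairs; significant dimer risk (threshold 3).

Last 7 bases (5'→3') — forward …AACGACA, reverse …CTGTCGT.
Reverse complement of the reverse primer's last 7 bases: ACGACAG; its first k bases are the reverse complement of the reverse primer's last k bases, so a perfect k-base overlap needs the forward primer's last k bases to equal them.
Comparing (forward last k vs required): k=1: A vs A ✓; k=2: CA vs AC ✗; k=3: ACA vs ACG ✗; k=4: GACA vs ACGA ✗; k=5: CGACA vs ACGAC ✗; k=6: ACGACA vs ACGACA ✓; k=7: AACGACA vs ACGACAG ✗.
Perfect overlaps at k = 1, 6; the largest is 6.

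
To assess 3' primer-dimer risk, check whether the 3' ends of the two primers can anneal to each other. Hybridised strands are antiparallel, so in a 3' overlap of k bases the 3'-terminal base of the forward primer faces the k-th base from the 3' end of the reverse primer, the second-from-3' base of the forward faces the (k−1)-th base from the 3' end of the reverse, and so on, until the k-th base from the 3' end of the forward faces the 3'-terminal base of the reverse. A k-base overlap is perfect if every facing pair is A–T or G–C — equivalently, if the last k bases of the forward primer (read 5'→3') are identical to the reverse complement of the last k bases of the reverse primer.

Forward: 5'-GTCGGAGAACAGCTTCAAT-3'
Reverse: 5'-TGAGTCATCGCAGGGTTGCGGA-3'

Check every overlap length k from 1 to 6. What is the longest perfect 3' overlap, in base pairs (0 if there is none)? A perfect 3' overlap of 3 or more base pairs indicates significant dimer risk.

Last 6 bases (5'→3') — forward …TTCAAT, reverse …TGCGGA.
Reverse complement of the reverse primer's last 6 bases: TCCGCA; its first k bases are the reverse complement of the reverse primer's last k bases, so a perfect k-base overlap needs the forward primer's last k bases to equal them.
Comparing (forward last k vs required): k=1: T vs T ✓; k=2: AT vs TC ✗; k=3: AAT vs TCC ✗; k=4: CAAT vs TCCG ✗; k=5: TCAAT vs TCCGC ✗; k=6: TTCAAT vs TCCGCA ✗.
Only k = 1 is perfect, so the longest perfect 3' overlap is 1.

Longest perfect overlap: 1 complementary base pair; below the dimer-risk threshold (threshold 3).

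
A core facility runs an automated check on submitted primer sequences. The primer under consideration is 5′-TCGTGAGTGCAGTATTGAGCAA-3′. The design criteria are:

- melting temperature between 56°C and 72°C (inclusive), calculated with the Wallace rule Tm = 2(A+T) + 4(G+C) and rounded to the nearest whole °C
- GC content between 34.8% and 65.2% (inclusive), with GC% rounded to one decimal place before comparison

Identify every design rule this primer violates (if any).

Base counts: A=6, T=6, G=7, C=3 (length 22).
Tm: Tm = 2·12 + 4·10 = 64°C ✓
GC content: GC 10/22 = 45.5% ✓

Meets all criteria.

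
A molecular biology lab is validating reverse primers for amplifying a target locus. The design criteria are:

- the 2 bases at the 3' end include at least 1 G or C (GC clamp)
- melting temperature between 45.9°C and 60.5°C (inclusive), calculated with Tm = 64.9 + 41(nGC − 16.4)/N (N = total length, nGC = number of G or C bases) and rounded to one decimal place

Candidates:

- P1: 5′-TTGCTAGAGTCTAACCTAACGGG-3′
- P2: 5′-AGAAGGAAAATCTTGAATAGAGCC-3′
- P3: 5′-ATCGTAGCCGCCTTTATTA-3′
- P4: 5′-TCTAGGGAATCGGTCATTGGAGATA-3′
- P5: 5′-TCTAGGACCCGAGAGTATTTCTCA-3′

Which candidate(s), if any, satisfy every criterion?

P1 (23 nt, A=6 T=6 G=6 C=5): 3' end GG has 2 G/C ✓; Tm = 64.9 + 41·(11 − 16.4)/23 = 55.3°C ✓ — passes.
P2 (24 nt, A=11 T=4 G=6 C=3): 3' end CC has 2 G/C ✓; Tm = 64.9 + 41·(9 − 16.4)/24 = 52.3°C ✓ — passes.
P3 (19 nt, A=4 T=7 G=3 C=5): 3' end TA has 0 G/C, need ≥1 ✗; Tm = 64.9 + 41·(8 − 16.4)/19 = 46.8°C ✓ — fails.
P4 (25 nt, A=7 T=7 G=8 C=3): 3' end TA has 0 G/C, need ≥1 ✗; Tm = 64.9 + 41·(11 − 16.4)/25 = 56.0°C ✓ — fails.
P5 (24 nt, A=6 T=7 G=5 C=6): 3' end CA has 1 G/C ✓; Tm = 64.9 + 41·(11 − 16.4)/24 = 55.7°C ✓ — passes.

P1, P2 and P5.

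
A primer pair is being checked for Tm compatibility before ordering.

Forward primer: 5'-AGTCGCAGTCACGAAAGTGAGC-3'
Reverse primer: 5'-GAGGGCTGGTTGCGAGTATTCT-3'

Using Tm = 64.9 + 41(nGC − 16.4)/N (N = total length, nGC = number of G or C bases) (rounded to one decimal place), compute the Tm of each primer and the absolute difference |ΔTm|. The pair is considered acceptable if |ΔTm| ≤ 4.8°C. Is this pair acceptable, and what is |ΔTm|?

Forward: G+C = 12, N = 22 → Tm = 64.9 + 41·(12 − 16.4)/22 = 56.7°C.
Reverse: G+C = 12, N = 22 → Tm = 64.9 + 41·(12 − 16.4)/22 = 56.7°C.
|ΔTm| = |56.7 − 56.7| = 0.0°C, ≤ 4.8°C.

|ΔTm| = 0.0°C; the pair is acceptable.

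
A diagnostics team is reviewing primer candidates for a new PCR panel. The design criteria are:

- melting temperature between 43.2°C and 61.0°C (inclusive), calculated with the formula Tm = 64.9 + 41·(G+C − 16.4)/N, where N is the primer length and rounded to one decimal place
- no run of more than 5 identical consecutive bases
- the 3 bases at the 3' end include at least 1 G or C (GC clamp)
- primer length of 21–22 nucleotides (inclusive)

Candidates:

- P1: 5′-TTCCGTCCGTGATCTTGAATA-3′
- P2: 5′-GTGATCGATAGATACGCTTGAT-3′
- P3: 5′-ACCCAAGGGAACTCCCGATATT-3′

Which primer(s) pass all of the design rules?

P2 only.

P1 (21 nt, A=4 T=8 G=4 C=5): Tm = 64.9 + 41·(9 − 16.4)/21 = 50.5°C ✓; longest run = 2 ✓; 3' end ATA has 0 G/C, need ≥1 ✗; length 21 ✓ — fails.
P2 (22 nt, A=6 T=7 G=6 C=3): Tm = 64.9 + 41·(9 − 16.4)/22 = 51.1°C ✓; longest run = 2 ✓; 3' end GAT has 1 G/C ✓; length 22 ✓ — passes.
P3 (22 nt, A=7 T=4 G=4 C=7): Tm = 64.9 + 41·(11 − 16.4)/22 = 54.8°C ✓; longest run = 3 ✓; 3' end ATT has 0 G/C, need ≥1 ✗; length 22 ✓ — fails.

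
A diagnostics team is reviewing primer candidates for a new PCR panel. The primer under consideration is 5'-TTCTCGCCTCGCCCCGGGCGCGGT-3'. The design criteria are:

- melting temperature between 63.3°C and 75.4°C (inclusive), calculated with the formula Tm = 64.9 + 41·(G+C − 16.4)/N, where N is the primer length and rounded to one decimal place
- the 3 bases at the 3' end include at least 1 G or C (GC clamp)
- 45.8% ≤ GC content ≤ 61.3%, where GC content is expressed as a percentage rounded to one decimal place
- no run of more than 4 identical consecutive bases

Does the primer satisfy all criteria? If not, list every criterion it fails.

Fails: GC content.

Base counts: A=0, T=5, G=8, C=11 (length 24).
Tm: Tm = 64.9 + 41·(19 − 16.4)/24 = 69.3°C ✓
GC clamp: 3' end GGT has 2 G/C ✓
GC content: GC 19/24 = 79.2%, outside 45.8–61.3% ✗
homopolymer run: longest run = 4 ✓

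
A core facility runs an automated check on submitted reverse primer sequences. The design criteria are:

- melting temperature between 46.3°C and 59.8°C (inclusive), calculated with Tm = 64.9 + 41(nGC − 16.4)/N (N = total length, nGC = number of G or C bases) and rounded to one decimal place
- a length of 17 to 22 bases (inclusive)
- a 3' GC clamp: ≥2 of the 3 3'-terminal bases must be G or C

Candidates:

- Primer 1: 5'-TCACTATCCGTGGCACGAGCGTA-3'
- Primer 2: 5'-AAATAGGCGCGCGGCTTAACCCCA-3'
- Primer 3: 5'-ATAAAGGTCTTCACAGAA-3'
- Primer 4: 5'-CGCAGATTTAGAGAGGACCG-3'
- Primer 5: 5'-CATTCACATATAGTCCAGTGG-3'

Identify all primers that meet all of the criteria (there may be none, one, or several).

Primer 1 (23 nt, A=5 T=5 G=6 C=7): Tm = 64.9 + 41·(13 − 16.4)/23 = 58.8°C ✓; length 23, outside 17–22 ✗; 3' end GTA has 1 G/C, need ≥2 ✗ — fails.
Primer 2 (24 nt, A=7 T=3 G=6 C=8): Tm = 64.9 + 41·(14 − 16.4)/24 = 60.8°C, outside 46.3–59.8°C ✗; length 24, outside 17–22 ✗; 3' end CCA has 2 G/C ✓ — fails.
Primer 3 (18 nt, A=8 T=4 G=3 C=3): Tm = 64.9 + 41·(6 − 16.4)/18 = 41.2°C, outside 46.3–59.8°C ✗; length 18 ✓; 3' end GAA has 1 G/C, need ≥2 ✗ — fails.
Primer 4 (20 nt, A=6 T=3 G=7 C=4): Tm = 64.9 + 41·(11 − 16.4)/20 = 53.8°C ✓; length 20 ✓; 3' end CCG has 3 G/C ✓ — passes.
Primer 5 (21 nt, A=6 T=6 G=4 C=5): Tm = 64.9 + 41·(9 − 16.4)/21 = 50.5°C ✓; length 21 ✓; 3' end TGG has 2 G/C ✓ — passes.

Primer 4 and Primer 5.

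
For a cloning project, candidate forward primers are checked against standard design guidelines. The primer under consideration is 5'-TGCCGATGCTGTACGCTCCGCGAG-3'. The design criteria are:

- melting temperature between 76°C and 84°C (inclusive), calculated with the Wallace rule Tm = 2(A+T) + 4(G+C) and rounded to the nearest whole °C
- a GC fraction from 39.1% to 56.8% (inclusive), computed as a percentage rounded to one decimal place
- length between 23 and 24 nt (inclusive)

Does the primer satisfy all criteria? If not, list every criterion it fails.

Fails: GC content.

Base counts: A=3, T=5, G=8, C=8 (length 24).
Tm: Tm = 2·8 + 4·16 = 80°C ✓
GC content: GC 16/24 = 66.7%, outside 39.1–56.8% ✗
length: length 24 ✓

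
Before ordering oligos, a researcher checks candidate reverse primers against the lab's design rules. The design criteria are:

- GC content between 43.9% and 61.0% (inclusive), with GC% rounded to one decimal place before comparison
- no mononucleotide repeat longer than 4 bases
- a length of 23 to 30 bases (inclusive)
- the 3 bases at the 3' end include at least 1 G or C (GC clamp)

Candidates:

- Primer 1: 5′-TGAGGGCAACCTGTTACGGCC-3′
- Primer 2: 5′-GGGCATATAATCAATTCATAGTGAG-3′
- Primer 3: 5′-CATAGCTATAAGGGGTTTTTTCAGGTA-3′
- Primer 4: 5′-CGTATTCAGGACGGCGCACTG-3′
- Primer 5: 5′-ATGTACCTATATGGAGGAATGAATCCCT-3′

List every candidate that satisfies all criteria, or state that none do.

None of the candidates satisfy all criteria.

Primer 1 (21 nt, A=4 T=4 G=7 C=6): GC 13/21 = 61.9%, outside 43.9–61.0% ✗; longest run = 3 ✓; length 21, outside 23–30 ✗; 3' end GCC has 3 G/C ✓ — fails.
Primer 2 (25 nt, A=9 T=7 G=6 C=3): GC 9/25 = 36.0%, outside 43.9–61.0% ✗; longest run = 3 ✓; length 25 ✓; 3' end GAG has 2 G/C ✓ — fails.
Primer 3 (27 nt, A=7 T=10 G=7 C=3): GC 10/27 = 37.0%, outside 43.9–61.0% ✗; longest run = 6, exceeds 4 ✗; length 27 ✓; 3' end GTA has 1 G/C ✓ — fails.
Primer 4 (21 nt, A=4 T=4 G=7 C=6): GC 13/21 = 61.9%, outside 43.9–61.0% ✗; longest run = 2 ✓; length 21, outside 23–30 ✗; 3' end CTG has 2 G/C ✓ — fails.
Primer 5 (28 nt, A=9 T=8 G=6 C=5): GC 11/28 = 39.3%, outside 43.9–61.0% ✗; longest run = 3 ✓; length 28 ✓; 3' end CCT has 2 G/C ✓ — fails.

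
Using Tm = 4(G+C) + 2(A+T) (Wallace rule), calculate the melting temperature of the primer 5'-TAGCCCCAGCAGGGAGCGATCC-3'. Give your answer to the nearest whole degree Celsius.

Base counts: A=5, T=2, G=7, C=8 (length 22).
Tm = 2·(5+2) + 4·(7+8) = 2·7 + 4·15 = 14 + 60 = 74°C.

74°C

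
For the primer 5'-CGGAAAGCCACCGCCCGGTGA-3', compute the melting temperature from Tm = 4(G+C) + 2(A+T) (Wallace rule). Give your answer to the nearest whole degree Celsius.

Base counts: A=5, T=1, G=7, C=8 (length 21).
Tm = 2·(5+1) + 4·(7+8) = 2·6 + 4·15 = 12 + 60 = 72°C.

72°C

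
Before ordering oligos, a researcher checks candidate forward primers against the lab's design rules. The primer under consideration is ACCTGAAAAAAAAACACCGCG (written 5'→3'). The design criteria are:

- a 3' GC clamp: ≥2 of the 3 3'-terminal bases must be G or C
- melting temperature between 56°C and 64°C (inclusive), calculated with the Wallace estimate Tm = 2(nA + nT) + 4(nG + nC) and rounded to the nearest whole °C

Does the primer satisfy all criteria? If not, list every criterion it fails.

Meets all criteria.

Base counts: A=11, T=1, G=3, C=6 (length 21).
GC clamp: 3' end GCG has 3 G/C ✓
Tm: Tm = 2·12 + 4·9 = 60°C ✓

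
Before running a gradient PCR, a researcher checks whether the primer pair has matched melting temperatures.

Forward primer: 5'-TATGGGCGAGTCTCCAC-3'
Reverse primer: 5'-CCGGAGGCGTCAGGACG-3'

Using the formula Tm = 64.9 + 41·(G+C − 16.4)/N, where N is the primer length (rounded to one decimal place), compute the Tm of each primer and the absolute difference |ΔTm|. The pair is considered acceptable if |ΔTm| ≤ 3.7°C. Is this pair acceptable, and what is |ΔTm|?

|ΔTm| = 7.2°C; the pair is not acceptable.

Forward: G+C = 10, N = 17 → Tm = 64.9 + 41·(10 − 16.4)/17 = 49.5°C.
Reverse: G+C = 13, N = 17 → Tm = 64.9 + 41·(13 − 16.4)/17 = 56.7°C.
|ΔTm| = |49.5 − 56.7| = 7.2°C, > 3.7°C.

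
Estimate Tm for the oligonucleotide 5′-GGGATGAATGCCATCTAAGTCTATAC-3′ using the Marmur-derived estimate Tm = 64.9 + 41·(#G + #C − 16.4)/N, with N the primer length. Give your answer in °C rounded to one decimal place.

Base counts: A=8, T=7, G=6, C=5; G+C = 11, N = 26.
Tm = 64.9 + 41·(11 − 16.4)/26 = 64.9 + -221.40/26 = 56.4°C.

56.4°C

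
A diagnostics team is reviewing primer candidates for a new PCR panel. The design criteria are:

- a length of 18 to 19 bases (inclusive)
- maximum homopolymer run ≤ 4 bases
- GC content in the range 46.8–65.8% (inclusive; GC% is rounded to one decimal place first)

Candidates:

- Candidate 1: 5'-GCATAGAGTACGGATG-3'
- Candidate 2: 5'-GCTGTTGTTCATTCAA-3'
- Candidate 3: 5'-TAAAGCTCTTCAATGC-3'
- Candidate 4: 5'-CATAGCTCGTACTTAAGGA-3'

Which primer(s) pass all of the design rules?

None of the candidates satisfy all criteria.

Candidate 1 (16 nt, A=5 T=3 G=6 C=2): length 16, outside 18–19 ✗; longest run = 2 ✓; GC 8/16 = 50.0% ✓ — fails.
Candidate 2 (16 nt, A=3 T=7 G=3 C=3): length 16, outside 18–19 ✗; longest run = 2 ✓; GC 6/16 = 37.5%, outside 46.8–65.8% ✗ — fails.
Candidate 3 (16 nt, A=5 T=5 G=2 C=4): length 16, outside 18–19 ✗; longest run = 3 ✓; GC 6/16 = 37.5%, outside 46.8–65.8% ✗ — fails.
Candidate 4 (19 nt, A=6 T=5 G=4 C=4): length 19 ✓; longest run = 2 ✓; GC 8/19 = 42.1%, outside 46.8–65.8% ✗ — fails.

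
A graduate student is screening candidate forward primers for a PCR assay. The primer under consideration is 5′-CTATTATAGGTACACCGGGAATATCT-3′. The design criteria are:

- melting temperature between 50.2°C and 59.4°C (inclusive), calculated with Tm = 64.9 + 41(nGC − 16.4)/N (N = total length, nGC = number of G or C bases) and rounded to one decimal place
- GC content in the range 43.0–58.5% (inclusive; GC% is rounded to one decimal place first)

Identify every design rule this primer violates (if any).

Base counts: A=8, T=8, G=5, C=5 (length 26).
Tm: Tm = 64.9 + 41·(10 − 16.4)/26 = 54.8°C ✓
GC content: GC 10/26 = 38.5%, outside 43.0–58.5% ✗

Fails: GC content.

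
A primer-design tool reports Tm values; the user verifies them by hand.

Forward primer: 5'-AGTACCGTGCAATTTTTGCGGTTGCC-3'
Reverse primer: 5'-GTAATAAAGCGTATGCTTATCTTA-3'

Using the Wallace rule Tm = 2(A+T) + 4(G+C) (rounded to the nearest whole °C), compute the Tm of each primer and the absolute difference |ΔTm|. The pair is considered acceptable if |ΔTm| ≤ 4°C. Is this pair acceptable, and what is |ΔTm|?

|ΔTm| = 16°C; the pair is not acceptable.

Forward: A=4 T=9 G=7 C=6 → Tm = 2·13 + 4·13 = 78°C.
Reverse: A=8 T=9 G=4 C=3 → Tm = 2·17 + 4·7 = 62°C.
|ΔTm| = |78 − 62| = 16°C, > 4°C.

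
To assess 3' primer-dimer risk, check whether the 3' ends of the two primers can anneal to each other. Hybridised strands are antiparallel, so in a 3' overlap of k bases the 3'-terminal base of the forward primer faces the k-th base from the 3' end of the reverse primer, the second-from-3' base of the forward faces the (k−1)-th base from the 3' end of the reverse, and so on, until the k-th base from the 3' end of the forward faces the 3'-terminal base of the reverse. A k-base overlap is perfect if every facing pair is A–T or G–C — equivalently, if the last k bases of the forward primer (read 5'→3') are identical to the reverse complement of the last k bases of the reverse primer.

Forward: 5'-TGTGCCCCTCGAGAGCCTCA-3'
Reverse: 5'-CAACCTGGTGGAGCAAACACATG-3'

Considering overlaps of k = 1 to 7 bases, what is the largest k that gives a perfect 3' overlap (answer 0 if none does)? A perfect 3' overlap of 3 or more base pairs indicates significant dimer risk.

Last 7 bases (5'→3') — forward …AGCCTCA, reverse …ACACATG.
Reverse complement of the reverse primer's last 7 bases: CATGTGT; its first k bases are the reverse complement of the reverse primer's last k bases, so a perfect k-base overlap needs the forward primer's last k bases to equal them.
Comparing (forward last k vs required): k=1: A vs C ✗; k=2: CA vs CA ✓; k=3: TCA vs CAT ✗; k=4: CTCA vs CATG ✗; k=5: CCTCA vs CATGT ✗; k=6: GCCTCA vs CATGTG ✗; k=7: AGCCTCA vs CATGTGT ✗.
Only k = 2 is perfect, so the longest perfect 3' overlap is 2.

Longest perfect overlap: 2 complementary base pairs; below the dimer-risk threshold (threshold 3).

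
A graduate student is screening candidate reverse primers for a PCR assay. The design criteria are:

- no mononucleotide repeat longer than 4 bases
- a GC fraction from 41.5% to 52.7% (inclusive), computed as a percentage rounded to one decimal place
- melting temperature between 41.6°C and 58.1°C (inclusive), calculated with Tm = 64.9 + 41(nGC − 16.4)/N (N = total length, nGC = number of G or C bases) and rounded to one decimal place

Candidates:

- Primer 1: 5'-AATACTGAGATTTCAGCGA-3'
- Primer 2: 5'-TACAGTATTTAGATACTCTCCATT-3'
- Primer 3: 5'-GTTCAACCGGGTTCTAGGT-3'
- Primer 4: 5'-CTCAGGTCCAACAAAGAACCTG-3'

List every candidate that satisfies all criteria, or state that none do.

Primer 3 and Primer 4.

Primer 1 (19 nt, A=7 T=5 G=4 C=3): longest run = 3 ✓; GC 7/19 = 36.8%, outside 41.5–52.7% ✗; Tm = 64.9 + 41·(7 − 16.4)/19 = 44.6°C ✓ — fails.
Primer 2 (24 nt, A=7 T=10 G=2 C=5): longest run = 3 ✓; GC 7/24 = 29.2%, outside 41.5–52.7% ✗; Tm = 64.9 + 41·(7 − 16.4)/24 = 48.8°C ✓ — fails.
Primer 3 (19 nt, A=3 T=6 G=6 C=4): longest run = 3 ✓; GC 10/19 = 52.6% ✓; Tm = 64.9 + 41·(10 − 16.4)/19 = 51.1°C ✓ — passes.
Primer 4 (22 nt, A=8 T=3 G=4 C=7): longest run = 3 ✓; GC 11/22 = 50.0% ✓; Tm = 64.9 + 41·(11 − 16.4)/22 = 54.8°C ✓ — passes.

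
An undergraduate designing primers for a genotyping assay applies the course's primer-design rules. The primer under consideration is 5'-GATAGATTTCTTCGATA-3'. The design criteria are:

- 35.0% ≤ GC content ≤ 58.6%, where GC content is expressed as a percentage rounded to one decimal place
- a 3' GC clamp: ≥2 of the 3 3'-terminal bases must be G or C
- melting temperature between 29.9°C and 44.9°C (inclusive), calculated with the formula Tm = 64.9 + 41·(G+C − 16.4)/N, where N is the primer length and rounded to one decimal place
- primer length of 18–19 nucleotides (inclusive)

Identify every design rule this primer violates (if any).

Base counts: A=5, T=7, G=3, C=2 (length 17).
GC content: GC 5/17 = 29.4%, outside 35.0–58.6% ✗
GC clamp: 3' end ATA has 0 G/C, need ≥2 ✗
Tm: Tm = 64.9 + 41·(5 − 16.4)/17 = 37.4°C ✓
length: length 17, outside 18–19 ✗

Fails: GC content, GC clamp, length.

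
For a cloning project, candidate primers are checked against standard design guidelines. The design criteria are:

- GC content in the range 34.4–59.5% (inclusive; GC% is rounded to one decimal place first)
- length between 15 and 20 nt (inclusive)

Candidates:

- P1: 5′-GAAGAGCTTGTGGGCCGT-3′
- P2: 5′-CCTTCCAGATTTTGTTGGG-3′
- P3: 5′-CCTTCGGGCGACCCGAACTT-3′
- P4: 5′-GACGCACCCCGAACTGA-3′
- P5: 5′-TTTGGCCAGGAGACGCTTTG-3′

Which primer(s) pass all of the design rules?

P2 and P5.

P1 (18 nt, A=3 T=4 G=8 C=3): GC 11/18 = 61.1%, outside 34.4–59.5% ✗; length 18 ✓ — fails.
P2 (19 nt, A=2 T=8 G=5 C=4): GC 9/19 = 47.4% ✓; length 19 ✓ — passes.
P3 (20 nt, A=3 T=4 G=5 C=8): GC 13/20 = 65.0%, outside 34.4–59.5% ✗; length 20 ✓ — fails.
P4 (17 nt, A=5 T=1 G=4 C=7): GC 11/17 = 64.7%, outside 34.4–59.5% ✗; length 17 ✓ — fails.
P5 (20 nt, A=3 T=6 G=7 C=4): GC 11/20 = 55.0% ✓; length 20 ✓ — passes.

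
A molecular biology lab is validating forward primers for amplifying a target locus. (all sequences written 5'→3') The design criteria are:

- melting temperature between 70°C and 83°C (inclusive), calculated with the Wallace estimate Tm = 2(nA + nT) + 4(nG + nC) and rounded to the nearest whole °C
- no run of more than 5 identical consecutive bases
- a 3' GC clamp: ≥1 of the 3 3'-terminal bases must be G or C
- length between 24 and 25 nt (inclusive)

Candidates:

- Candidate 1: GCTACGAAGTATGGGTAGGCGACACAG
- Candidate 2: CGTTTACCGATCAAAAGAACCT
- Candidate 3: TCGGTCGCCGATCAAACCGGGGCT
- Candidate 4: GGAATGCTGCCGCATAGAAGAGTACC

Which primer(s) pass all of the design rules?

Candidate 3 only.

Candidate 1 (27 nt, A=8 T=4 G=10 C=5): Tm = 2·12 + 4·15 = 84°C, outside 70–83°C ✗; longest run = 3 ✓; 3' end CAG has 2 G/C ✓; length 27, outside 24–25 ✗ — fails.
Candidate 2 (22 nt, A=8 T=5 G=3 C=6): Tm = 2·13 + 4·9 = 62°C, outside 70–83°C ✗; longest run = 4 ✓; 3' end CCT has 2 G/C ✓; length 22, outside 24–25 ✗ — fails.
Candidate 3 (24 nt, A=4 T=4 G=8 C=8): Tm = 2·8 + 4·16 = 80°C ✓; longest run = 4 ✓; 3' end GCT has 2 G/C ✓; length 24 ✓ — passes.
Candidate 4 (26 nt, A=8 T=4 G=8 C=6): Tm = 2·12 + 4·14 = 80°C ✓; longest run = 2 ✓; 3' end ACC has 2 G/C ✓; length 26, outside 24–25 ✗ — fails.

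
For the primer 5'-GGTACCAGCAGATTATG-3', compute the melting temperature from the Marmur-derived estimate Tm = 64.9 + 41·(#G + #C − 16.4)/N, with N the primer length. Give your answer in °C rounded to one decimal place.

Base counts: A=5, T=4, G=5, C=3; G+C = 8, N = 17.
Tm = 64.9 + 41·(8 − 16.4)/17 = 64.9 + -344.40/17 = 44.6°C.

44.6°C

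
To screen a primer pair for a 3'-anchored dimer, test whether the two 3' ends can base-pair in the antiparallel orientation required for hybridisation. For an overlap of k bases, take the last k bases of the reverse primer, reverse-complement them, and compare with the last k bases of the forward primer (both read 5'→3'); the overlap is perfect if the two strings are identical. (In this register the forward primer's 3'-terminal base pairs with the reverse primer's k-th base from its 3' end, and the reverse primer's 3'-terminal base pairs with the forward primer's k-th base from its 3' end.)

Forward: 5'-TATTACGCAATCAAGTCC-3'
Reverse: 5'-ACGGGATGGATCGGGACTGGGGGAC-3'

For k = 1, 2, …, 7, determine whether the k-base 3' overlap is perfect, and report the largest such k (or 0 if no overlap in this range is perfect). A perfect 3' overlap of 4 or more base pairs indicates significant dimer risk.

Longest perfect overlap: 4 complementary base pairs; significant dimer risk (threshold 4).

Last 7 bases (5'→3') — forward …CAAGTCC, reverse …GGGGGAC.
Reverse complement of the reverse primer's last 7 bases: GTCCCCC; its first k bases are the reverse complement of the reverse primer's last k bases, so a perfect k-base overlap needs the forward primer's last k bases to equal them.
Comparing (forward last k vs required): k=1: C vs G ✗; k=2: CC vs GT ✗; k=3: TCC vs GTC ✗; k=4: GTCC vs GTCC ✓; k=5: AGTCC vs GTCCC ✗; k=6: AAGTCC vs GTCCCC ✗; k=7: CAAGTCC vs GTCCCCC ✗.
Only k = 4 is perfect, so the longest perfect 3' overlap is 4.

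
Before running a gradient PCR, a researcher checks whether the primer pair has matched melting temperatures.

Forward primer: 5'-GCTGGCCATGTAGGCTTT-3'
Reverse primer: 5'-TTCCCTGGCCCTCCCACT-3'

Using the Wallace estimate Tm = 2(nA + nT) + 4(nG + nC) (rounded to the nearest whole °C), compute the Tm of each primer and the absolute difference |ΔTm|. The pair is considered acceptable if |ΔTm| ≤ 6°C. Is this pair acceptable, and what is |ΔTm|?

|ΔTm| = 4°C; the pair is acceptable.

Forward: A=2 T=6 G=6 C=4 → Tm = 2·8 + 4·10 = 56°C.
Reverse: A=1 T=5 G=2 C=10 → Tm = 2·6 + 4·12 = 60°C.
|ΔTm| = |56 − 60| = 4°C, ≤ 6°C.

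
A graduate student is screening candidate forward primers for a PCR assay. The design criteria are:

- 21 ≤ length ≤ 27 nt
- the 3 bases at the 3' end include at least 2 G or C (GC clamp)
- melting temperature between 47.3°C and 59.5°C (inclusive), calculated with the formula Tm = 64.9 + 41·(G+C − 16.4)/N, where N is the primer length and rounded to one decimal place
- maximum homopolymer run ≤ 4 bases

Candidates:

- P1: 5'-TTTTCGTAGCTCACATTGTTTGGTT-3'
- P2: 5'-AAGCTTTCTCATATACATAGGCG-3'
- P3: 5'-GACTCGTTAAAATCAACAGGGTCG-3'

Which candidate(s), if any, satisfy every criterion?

P1 (25 nt, A=3 T=13 G=5 C=4): length 25 ✓; 3' end GTT has 1 G/C, need ≥2 ✗; Tm = 64.9 + 41·(9 − 16.4)/25 = 52.8°C ✓; longest run = 4 ✓ — fails.
P2 (23 nt, A=7 T=7 G=4 C=5): length 23 ✓; 3' end GCG has 3 G/C ✓; Tm = 64.9 + 41·(9 − 16.4)/23 = 51.7°C ✓; longest run = 3 ✓ — passes.
P3 (24 nt, A=8 T=5 G=6 C=5): length 24 ✓; 3' end TCG has 2 G/C ✓; Tm = 64.9 + 41·(11 − 16.4)/24 = 55.7°C ✓; longest run = 4 ✓ — passes.

P2 and P3.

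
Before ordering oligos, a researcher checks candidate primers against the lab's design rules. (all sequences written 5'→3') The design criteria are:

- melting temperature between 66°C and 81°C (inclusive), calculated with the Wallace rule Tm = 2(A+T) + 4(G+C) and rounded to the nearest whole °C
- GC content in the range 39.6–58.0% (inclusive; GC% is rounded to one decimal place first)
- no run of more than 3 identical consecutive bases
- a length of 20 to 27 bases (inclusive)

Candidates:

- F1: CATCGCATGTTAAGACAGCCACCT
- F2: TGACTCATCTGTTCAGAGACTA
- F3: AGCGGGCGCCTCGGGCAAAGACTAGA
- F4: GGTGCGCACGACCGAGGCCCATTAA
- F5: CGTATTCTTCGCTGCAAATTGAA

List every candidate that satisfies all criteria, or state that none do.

F1 (24 nt, A=7 T=5 G=4 C=8): Tm = 2·12 + 4·12 = 72°C ✓; GC 12/24 = 50.0% ✓; longest run = 2 ✓; length 24 ✓ — passes.
F2 (22 nt, A=6 T=7 G=4 C=5): Tm = 2·13 + 4·9 = 62°C, outside 66–81°C ✗; GC 9/22 = 40.9% ✓; longest run = 2 ✓; length 22 ✓ — fails.
F3 (26 nt, A=7 T=2 G=10 C=7): Tm = 2·9 + 4·17 = 86°C, outside 66–81°C ✗; GC 17/26 = 65.4%, outside 39.6–58.0% ✗; longest run = 3 ✓; length 26 ✓ — fails.
F4 (25 nt, A=6 T=3 G=8 C=8): Tm = 2·9 + 4·16 = 82°C, outside 66–81°C ✗; GC 16/25 = 64.0%, outside 39.6–58.0% ✗; longest run = 3 ✓; length 25 ✓ — fails.
F5 (23 nt, A=6 T=8 G=4 C=5): Tm = 2·14 + 4·9 = 64°C, outside 66–81°C ✗; GC 9/23 = 39.1%, outside 39.6–58.0% ✗; longest run = 3 ✓; length 23 ✓ — fails.

F1 only.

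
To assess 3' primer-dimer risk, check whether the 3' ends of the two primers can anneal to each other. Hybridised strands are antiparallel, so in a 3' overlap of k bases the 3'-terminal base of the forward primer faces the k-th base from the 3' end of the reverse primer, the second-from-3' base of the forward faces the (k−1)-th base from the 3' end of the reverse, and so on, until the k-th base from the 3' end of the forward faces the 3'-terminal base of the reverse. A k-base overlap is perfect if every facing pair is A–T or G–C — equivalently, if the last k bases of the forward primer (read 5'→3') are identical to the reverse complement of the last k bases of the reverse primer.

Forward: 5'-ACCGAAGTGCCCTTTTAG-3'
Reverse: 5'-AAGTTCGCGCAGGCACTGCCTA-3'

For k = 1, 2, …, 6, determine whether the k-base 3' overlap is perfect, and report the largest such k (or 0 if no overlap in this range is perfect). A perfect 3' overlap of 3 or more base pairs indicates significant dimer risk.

Longest perfect overlap: 3 complementary base pairs; significant dimer risk (threshold 3).

Last 6 bases (5'→3') — forward …TTTTAG, reverse …TGCCTA.
Reverse complement of the reverse primer's last 6 bases: TAGGCA; its first k bases are the reverse complement of the reverse primer's last k bases, so a perfect k-base overlap needs the forward primer's last k bases to equal them.
Comparing (forward last k vs required): k=1: G vs T ✗; k=2: AG vs TA ✗; k=3: TAG vs TAG ✓; k=4: TTAG vs TAGG ✗; k=5: TTTAG vs TAGGC ✗; k=6: TTTTAG vs TAGGCA ✗.
Only k = 3 is perfect, so the longest perfect 3' overlap is 3.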